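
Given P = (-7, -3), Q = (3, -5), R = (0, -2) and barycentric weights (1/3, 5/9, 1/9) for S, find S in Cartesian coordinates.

(-2/3, -4)

S = (1/3)·P + (5/9)·Q + (1/9)·R.
x-coordinate: (1/3)·(-7) + (5/9)·3 + (1/9)·0 = -2/3.
y-coordinate: (1/3)·(-3) + (5/9)·(-5) + (1/9)·(-2) = -4.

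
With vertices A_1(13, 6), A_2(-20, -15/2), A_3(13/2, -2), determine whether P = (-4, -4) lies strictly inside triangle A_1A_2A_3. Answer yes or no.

yes

Barycentric coordinates of P: (19/705, 284/705, 134/235).
The three coordinates are positive, positive, positive; a point is interior exactly when all three are positive.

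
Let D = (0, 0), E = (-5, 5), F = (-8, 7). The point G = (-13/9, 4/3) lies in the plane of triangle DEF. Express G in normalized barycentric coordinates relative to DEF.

(7/9, 1/9, 1/9)

Signed area of the reference triangle: [DEF] = ½·(0·(5−7) + (-5)·(7−0) + (-8)·(0−5)) = ½·(0 − 35 + 40) = 5/2.
[GEF] = ½·((-13/9)·(5−7) + (-5)·(7−(4/3)) + (-8)·(4/3−5)) = ½·(26/9 − 85/3 + 88/3) = 35/18, so the D-coordinate is (35/18)/(5/2) = 7/9.
[DGF] = ½·(0·(4/3−7) + (-13/9)·(7−0) + (-8)·(0−(4/3))) = ½·(0 − 91/9 + 32/3) = 5/18, so the E-coordinate is 1/9.
[DEG] = ½·(0·(5−(4/3)) + (-5)·(4/3−0) + (-13/9)·(0−5)) = ½·(0 − 20/3 + 65/9) = 5/18, so the F-coordinate is 1/9.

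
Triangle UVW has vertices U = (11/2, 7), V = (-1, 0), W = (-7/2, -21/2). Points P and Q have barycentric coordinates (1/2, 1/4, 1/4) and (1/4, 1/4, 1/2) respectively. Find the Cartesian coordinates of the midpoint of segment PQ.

Barycentric coordinates of the midpoint are the average: (3/8, 1/4, 3/8).
Converting: (3/8)·U + (1/4)·V + (3/8)·W = (1/2, -21/16).

(1/2, -21/16)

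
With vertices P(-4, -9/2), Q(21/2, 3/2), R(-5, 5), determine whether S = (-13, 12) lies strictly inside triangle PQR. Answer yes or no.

Barycentric coordinates of S: (-14/25, -12/25, 51/25).
The three coordinates are negative, negative, positive; a point is interior exactly when all three are positive.

no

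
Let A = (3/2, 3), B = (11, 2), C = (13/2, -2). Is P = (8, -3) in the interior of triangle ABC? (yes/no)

no

Barycentric coordinates of P: (-21/85, 1/17, 101/85).
The three coordinates are negative, positive, positive; a point is interior exactly when all three are positive.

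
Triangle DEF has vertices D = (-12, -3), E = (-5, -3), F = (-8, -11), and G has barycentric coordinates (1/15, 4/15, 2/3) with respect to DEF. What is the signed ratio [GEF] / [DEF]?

1/15

The signed ratio [GEF]/[DEF] equals the barycentric coordinate of G at vertex D, which is 1/15.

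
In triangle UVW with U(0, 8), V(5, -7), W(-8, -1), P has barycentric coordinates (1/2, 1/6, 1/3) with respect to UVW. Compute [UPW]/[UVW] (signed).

1/6

The signed ratio [UPW]/[UVW] equals the barycentric coordinate of P at vertex V, which is 1/6.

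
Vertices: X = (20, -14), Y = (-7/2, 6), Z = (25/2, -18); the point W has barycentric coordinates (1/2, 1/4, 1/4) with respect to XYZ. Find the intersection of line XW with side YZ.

Line XW meets YZ where the X-coordinate vanishes; zeroing W's X-weight and renormalizing leaves Y, Z-weights 1/4 : 1/4 → (1/2, 1/2).
So V = (1/2)·Y + (1/2)·Z = (9/2, -6).

(9/2, -6)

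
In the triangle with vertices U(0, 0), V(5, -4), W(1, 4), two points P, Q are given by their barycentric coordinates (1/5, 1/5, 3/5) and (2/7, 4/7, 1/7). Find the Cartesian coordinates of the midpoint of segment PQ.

Barycentric coordinates of the midpoint are the average: (17/70, 27/70, 13/35).
Converting: (17/70)·U + (27/70)·V + (13/35)·W = (23/10, -2/35).

(23/10, -2/35)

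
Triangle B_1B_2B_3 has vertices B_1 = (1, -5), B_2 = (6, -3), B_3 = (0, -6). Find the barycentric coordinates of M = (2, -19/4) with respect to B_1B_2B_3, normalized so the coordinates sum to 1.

Signed area of the reference triangle: [B_1B_2B_3] = ½·(1·(-3−(-6)) + 6·(-6−(-5)) + 0·(-5−(-3))) = ½·(3 − 6 + 0) = -3/2.
[MB_2B_3] = ½·(2·(-3−(-6)) + 6·(-6−(-19/4)) + 0·(-19/4−(-3))) = ½·(6 − 15/2 + 0) = -3/4, so the B_1-coordinate is (-3/4)/(-3/2) = 1/2.
[B_1MB_3] = ½·(1·(-19/4−(-6)) + 2·(-6−(-5)) + 0·(-5−(-19/4))) = ½·(5/4 − 2 + 0) = -3/8, so the B_2-coordinate is 1/4.
[B_1B_2M] = ½·(1·(-3−(-19/4)) + 6·(-19/4−(-5)) + 2·(-5−(-3))) = ½·(7/4 + 3/2 − 4) = -3/8, so the B_3-coordinate is 1/4.
Check: 1/2 + 1/4 + 1/4 = 1.

(1/2, 1/4, 1/4)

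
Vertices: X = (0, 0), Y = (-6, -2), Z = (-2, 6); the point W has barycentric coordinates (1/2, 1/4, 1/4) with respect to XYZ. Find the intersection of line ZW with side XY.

(-2, -2/3)

Line ZW meets XY where the Z-coordinate vanishes; zeroing W's Z-weight and renormalizing leaves X, Y-weights 1/2 : 1/4 → (2/3, 1/3).
So V = (2/3)·X + (1/3)·Y = (-2, -2/3).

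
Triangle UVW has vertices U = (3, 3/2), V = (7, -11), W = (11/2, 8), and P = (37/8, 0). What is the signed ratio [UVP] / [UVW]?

1/4

[UVW] = ½·(3·(-11−8) + 7·(8−(3/2)) + (11/2)·(3/2−(-11))) = ½·(-57 + 91/2 + 275/4) = 229/8.
[UVP] = ½·(3·(-11−0) + 7·(0−(3/2)) + (37/8)·(3/2−(-11))) = ½·(-33 − 21/2 + 925/16) = 229/32, so the ratio is (229/32)/(229/8) = 1/4.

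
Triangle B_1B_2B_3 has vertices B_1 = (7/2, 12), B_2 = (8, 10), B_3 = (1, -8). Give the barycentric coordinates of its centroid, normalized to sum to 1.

(1/3, 1/3, 1/3)

The centroid is the average of the vertices, so each weight is 1/3.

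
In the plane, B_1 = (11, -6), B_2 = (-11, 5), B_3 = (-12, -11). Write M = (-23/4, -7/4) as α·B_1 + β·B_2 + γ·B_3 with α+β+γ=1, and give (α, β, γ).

Signed area of the reference triangle: [B_1B_2B_3] = ½·(11·(5−(-11)) + (-11)·(-11−(-6)) + (-12)·(-6−5)) = ½·(176 + 55 + 132) = 363/2.
[MB_2B_3] = ½·((-23/4)·(5−(-11)) + (-11)·(-11−(-7/4)) + (-12)·(-7/4−5)) = ½·(-92 + 407/4 + 81) = 363/8, so the B_1-coordinate is (363/8)/(363/2) = 1/4.
[B_1MB_3] = ½·(11·(-7/4−(-11)) + (-23/4)·(-11−(-6)) + (-12)·(-6−(-7/4))) = ½·(407/4 + 115/4 + 51) = 363/4, so the B_2-coordinate is 1/2.
[B_1B_2M] = ½·(11·(5−(-7/4)) + (-11)·(-7/4−(-6)) + (-23/4)·(-6−5)) = ½·(297/4 − 187/4 + 253/4) = 363/8, so the B_3-coordinate is 1/4.

(1/4, 1/2, 1/4)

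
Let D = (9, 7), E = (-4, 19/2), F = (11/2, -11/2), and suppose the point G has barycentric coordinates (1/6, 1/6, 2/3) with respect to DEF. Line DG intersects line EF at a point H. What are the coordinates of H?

(18/5, -5/2)

Line DG meets EF where the D-coordinate vanishes; zeroing G's D-weight and renormalizing leaves E, F-weights 1/6 : 2/3 → (1/5, 4/5).
So H = (1/5)·E + (4/5)·F = (18/5, -5/2).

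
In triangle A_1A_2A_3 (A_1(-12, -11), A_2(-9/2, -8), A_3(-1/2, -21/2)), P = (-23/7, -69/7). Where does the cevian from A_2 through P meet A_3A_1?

Barycentric coordinates of P with respect to A_1A_2A_3: (1/7, 2/7, 4/7).
On side A_3A_1 the A_2-coordinate is zero; dropping P's A_2-weight 2/7 and renormalizing the remaining 4/7 : 1/7 gives weights 4/5, 1/5 on A_3, A_1.
Q = (4/5)·(-1/2, -21/2) + (1/5)·(-12, -11) = (-14/5, -53/5).

(-14/5, -53/5)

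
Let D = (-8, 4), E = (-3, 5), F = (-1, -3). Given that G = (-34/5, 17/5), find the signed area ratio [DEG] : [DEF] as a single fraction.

1/10

[DEF] = ½·((-8)·(5−(-3)) + (-3)·(-3−4) + (-1)·(4−5)) = ½·(-64 + 21 + 1) = -21.
[DEG] = ½·((-8)·(5−(17/5)) + (-3)·(17/5−4) + (-34/5)·(4−5)) = ½·(-64/5 + 9/5 + 34/5) = -21/10, so the ratio is (-21/10)/(-21) = 1/10.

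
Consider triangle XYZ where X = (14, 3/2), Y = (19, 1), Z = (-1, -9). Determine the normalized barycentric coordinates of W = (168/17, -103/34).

Signed area of the reference triangle: [XYZ] = ½·(14·(1−(-9)) + 19·(-9−(3/2)) + (-1)·(3/2−1)) = ½·(140 − 399/2 − 1/2) = -30.
[WYZ] = ½·((168/17)·(1−(-9)) + 19·(-9−(-103/34)) + (-1)·(-103/34−1)) = ½·(1680/17 − 3857/34 + 137/34) = -90/17, so the X-coordinate is (-90/17)/(-30) = 3/17.
[XWZ] = ½·(14·(-103/34−(-9)) + (168/17)·(-9−(3/2)) + (-1)·(3/2−(-103/34))) = ½·(1421/17 − 1764/17 − 77/17) = -210/17, so the Y-coordinate is 7/17.
[XYW] = ½·(14·(1−(-103/34)) + 19·(-103/34−(3/2)) + (168/17)·(3/2−1)) = ½·(959/17 − 1463/17 + 84/17) = -210/17, so the Z-coordinate is 7/17.

(3/17, 7/17, 7/17)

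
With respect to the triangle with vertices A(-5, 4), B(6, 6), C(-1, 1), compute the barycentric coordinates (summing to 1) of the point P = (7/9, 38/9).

Signed area of the reference triangle: [ABC] = ½·((-5)·(6−1) + 6·(1−4) + (-1)·(4−6)) = ½·(-25 − 18 + 2) = -41/2.
[PBC] = ½·((7/9)·(6−1) + 6·(1−(38/9)) + (-1)·(38/9−6)) = ½·(35/9 − 58/3 + 16/9) = -41/6, so the A-coordinate is (-41/6)/(-41/2) = 1/3.
[APC] = ½·((-5)·(38/9−1) + (7/9)·(1−4) + (-1)·(4−(38/9))) = ½·(-145/9 − 7/3 + 2/9) = -82/9, so the B-coordinate is 4/9.
[ABP] = ½·((-5)·(6−(38/9)) + 6·(38/9−4) + (7/9)·(4−6)) = ½·(-80/9 + 4/3 − 14/9) = -41/9, so the C-coordinate is 2/9.

(1/3, 4/9, 2/9)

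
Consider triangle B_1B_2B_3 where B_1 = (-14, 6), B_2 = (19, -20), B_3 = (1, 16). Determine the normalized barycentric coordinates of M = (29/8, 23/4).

(1/8, 1/4, 5/8)

Signed area of the reference triangle: [B_1B_2B_3] = ½·((-14)·(-20−16) + 19·(16−6) + 1·(6−(-20))) = ½·(504 + 190 + 26) = 360.
[MB_2B_3] = ½·((29/8)·(-20−16) + 19·(16−(23/4)) + 1·(23/4−(-20))) = ½·(-261/2 + 779/4 + 103/4) = 45, so the B_1-coordinate is 45/360 = 1/8.
[B_1MB_3] = ½·((-14)·(23/4−16) + (29/8)·(16−6) + 1·(6−(23/4))) = ½·(287/2 + 145/4 + 1/4) = 90, so the B_2-coordinate is 1/4.
[B_1B_2M] = ½·((-14)·(-20−(23/4)) + 19·(23/4−6) + (29/8)·(6−(-20))) = ½·(721/2 − 19/4 + 377/4) = 225, so the B_3-coordinate is 5/8.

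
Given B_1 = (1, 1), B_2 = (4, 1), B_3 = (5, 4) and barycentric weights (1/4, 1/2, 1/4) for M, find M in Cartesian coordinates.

M = (1/4)·B_1 + (1/2)·B_2 + (1/4)·B_3.
x-coordinate: (1/4)·1 + (1/2)·4 + (1/4)·5 = 7/2.
y-coordinate: (1/4)·1 + (1/2)·1 + (1/4)·4 = 7/4.

(7/2, 7/4)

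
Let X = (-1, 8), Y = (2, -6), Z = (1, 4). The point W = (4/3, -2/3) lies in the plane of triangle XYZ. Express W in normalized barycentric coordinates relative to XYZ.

(1/12, 1/2, 5/12)

Signed area of the reference triangle: [XYZ] = ½·((-1)·(-6−4) + 2·(4−8) + 1·(8−(-6))) = ½·(10 − 8 + 14) = 8.
[WYZ] = ½·((4/3)·(-6−4) + 2·(4−(-2/3)) + 1·(-2/3−(-6))) = ½·(-40/3 + 28/3 + 16/3) = 2/3, so the X-coordinate is (2/3)/8 = 1/12.
[XWZ] = ½·((-1)·(-2/3−4) + (4/3)·(4−8) + 1·(8−(-2/3))) = ½·(14/3 − 16/3 + 26/3) = 4, so the Y-coordinate is 1/2.
[XYW] = ½·((-1)·(-6−(-2/3)) + 2·(-2/3−8) + (4/3)·(8−(-6))) = ½·(16/3 − 52/3 + 56/3) = 10/3, so the Z-coordinate is 5/12.
Check: 1/12 + 1/2 + 5/12 = 1.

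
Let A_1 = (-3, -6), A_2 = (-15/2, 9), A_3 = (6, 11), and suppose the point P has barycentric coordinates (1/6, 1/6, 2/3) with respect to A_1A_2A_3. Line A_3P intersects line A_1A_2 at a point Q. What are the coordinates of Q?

Line A_3P meets A_1A_2 where the A_3-coordinate vanishes; zeroing P's A_3-weight and renormalizing leaves A_1, A_2-weights 1/6 : 1/6 → (1/2, 1/2).
So Q = (1/2)·A_1 + (1/2)·A_2 = (-21/4, 3/2).

(-21/4, 3/2)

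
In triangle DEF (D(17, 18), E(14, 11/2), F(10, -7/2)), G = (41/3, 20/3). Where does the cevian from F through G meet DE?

Barycentric coordinates of G with respect to DEF: (1/3, 1/3, 1/3).
On side DE the F-coordinate is zero; dropping G's F-weight 1/3 and renormalizing the remaining 1/3 : 1/3 gives weights 1/2, 1/2 on D, E.
H = (1/2)·(17, 18) + (1/2)·(14, 11/2) = (31/2, 47/4).

(31/2, 47/4)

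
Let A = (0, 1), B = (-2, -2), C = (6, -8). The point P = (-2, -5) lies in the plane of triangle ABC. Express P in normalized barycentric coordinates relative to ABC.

Signed area of the reference triangle: [ABC] = ½·(0·(-2−(-8)) + (-2)·(-8−1) + 6·(1−(-2))) = ½·(0 + 18 + 18) = 18.
[PBC] = ½·((-2)·(-2−(-8)) + (-2)·(-8−(-5)) + 6·(-5−(-2))) = ½·(-12 + 6 − 18) = -12, so the A-coordinate is (-12)/18 = -2/3.
[APC] = ½·(0·(-5−(-8)) + (-2)·(-8−1) + 6·(1−(-5))) = ½·(0 + 18 + 36) = 27, so the B-coordinate is 3/2.
[ABP] = ½·(0·(-2−(-5)) + (-2)·(-5−1) + (-2)·(1−(-2))) = ½·(0 + 12 − 6) = 3, so the C-coordinate is 1/6.
Check: -2/3 + 3/2 + 1/6 = 1.

(-2/3, 3/2, 1/6)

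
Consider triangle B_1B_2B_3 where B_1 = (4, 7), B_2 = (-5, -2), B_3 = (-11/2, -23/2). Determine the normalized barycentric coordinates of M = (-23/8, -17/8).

(1/4, 1/2, 1/4)

Signed area of the reference triangle: [B_1B_2B_3] = ½·(4·(-2−(-23/2)) + (-5)·(-23/2−7) + (-11/2)·(7−(-2))) = ½·(38 + 185/2 − 99/2) = 81/2.
[MB_2B_3] = ½·((-23/8)·(-2−(-23/2)) + (-5)·(-23/2−(-17/8)) + (-11/2)·(-17/8−(-2))) = ½·(-437/16 + 375/8 + 11/16) = 81/8, so the B_1-coordinate is (81/8)/(81/2) = 1/4.
[B_1MB_3] = ½·(4·(-17/8−(-23/2)) + (-23/8)·(-23/2−7) + (-11/2)·(7−(-17/8))) = ½·(75/2 + 851/16 − 803/16) = 81/4, so the B_2-coordinate is 1/2.
[B_1B_2M] = ½·(4·(-2−(-17/8)) + (-5)·(-17/8−7) + (-23/8)·(7−(-2))) = ½·(1/2 + 365/8 − 207/8) = 81/8, so the B_3-coordinate is 1/4.
Check: 1/4 + 1/2 + 1/4 = 1.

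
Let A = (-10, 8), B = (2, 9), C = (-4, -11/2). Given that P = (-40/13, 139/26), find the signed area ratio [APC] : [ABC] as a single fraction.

[ABC] = ½·((-10)·(9−(-11/2)) + 2·(-11/2−8) + (-4)·(8−9)) = ½·(-145 − 27 + 4) = -84.
[APC] = ½·((-10)·(139/26−(-11/2)) + (-40/13)·(-11/2−8) + (-4)·(8−(139/26))) = ½·(-1410/13 + 540/13 − 138/13) = -504/13, so the ratio is (-504/13)/(-84) = 6/13.

6/13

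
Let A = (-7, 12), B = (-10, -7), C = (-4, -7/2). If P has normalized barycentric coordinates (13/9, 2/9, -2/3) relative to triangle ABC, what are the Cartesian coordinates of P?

P = (13/9)·A + (2/9)·B + (-2/3)·C.
x-coordinate: (13/9)·(-7) + (2/9)·(-10) + (-2/3)·(-4) = -29/3.
y-coordinate: (13/9)·12 + (2/9)·(-7) + (-2/3)·(-7/2) = 163/9.

(-29/3, 163/9)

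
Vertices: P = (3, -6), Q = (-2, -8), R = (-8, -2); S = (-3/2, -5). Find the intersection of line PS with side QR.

(-6, -4)

Barycentric coordinates of S with respect to PQR: (1/2, 1/6, 1/3).
On side QR the P-coordinate is zero; dropping S's P-weight 1/2 and renormalizing the remaining 1/6 : 1/3 gives weights 1/3, 2/3 on Q, R.
T = (1/3)·(-2, -8) + (2/3)·(-8, -2) = (-6, -4).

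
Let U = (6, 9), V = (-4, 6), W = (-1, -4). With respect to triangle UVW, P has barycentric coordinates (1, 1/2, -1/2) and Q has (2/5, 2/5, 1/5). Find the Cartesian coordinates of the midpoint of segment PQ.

(51/20, 48/5)

Barycentric coordinates of the midpoint are the average: (7/10, 9/20, -3/20).
Converting: (7/10)·U + (9/20)·V + (-3/20)·W = (51/20, 48/5).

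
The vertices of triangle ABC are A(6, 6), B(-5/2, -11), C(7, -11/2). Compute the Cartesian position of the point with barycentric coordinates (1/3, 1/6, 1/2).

P = (1/3)·A + (1/6)·B + (1/2)·C.
x-coordinate: (1/3)·6 + (1/6)·(-5/2) + (1/2)·7 = 61/12.
y-coordinate: (1/3)·6 + (1/6)·(-11) + (1/2)·(-11/2) = -31/12.

(61/12, -31/12)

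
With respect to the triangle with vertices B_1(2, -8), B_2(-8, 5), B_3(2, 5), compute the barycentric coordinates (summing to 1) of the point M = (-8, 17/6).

(1/6, 1, -1/6)

Signed area of the reference triangle: [B_1B_2B_3] = ½·(2·(5−5) + (-8)·(5−(-8)) + 2·(-8−5)) = ½·(0 − 104 − 26) = -65.
[MB_2B_3] = ½·((-8)·(5−5) + (-8)·(5−(17/6)) + 2·(17/6−5)) = ½·(0 − 52/3 − 13/3) = -65/6, so the B_1-coordinate is (-65/6)/(-65) = 1/6.
[B_1MB_3] = ½·(2·(17/6−5) + (-8)·(5−(-8)) + 2·(-8−(17/6))) = ½·(-13/3 − 104 − 65/3) = -65, so the B_2-coordinate is 1.
[B_1B_2M] = ½·(2·(5−(17/6)) + (-8)·(17/6−(-8)) + (-8)·(-8−5)) = ½·(13/3 − 260/3 + 104) = 65/6, so the B_3-coordinate is -1/6.
Check: 1/6 + 1 − 1/6 = 1.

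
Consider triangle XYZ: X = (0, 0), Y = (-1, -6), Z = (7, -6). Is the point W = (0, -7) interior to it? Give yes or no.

Barycentric coordinates of W: (-1/6, 49/48, 7/48).
The three coordinates are negative, positive, positive; a point is interior exactly when all three are positive.

no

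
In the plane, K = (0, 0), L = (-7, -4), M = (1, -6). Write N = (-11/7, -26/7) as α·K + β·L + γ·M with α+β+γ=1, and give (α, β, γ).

(2/7, 2/7, 3/7)

Signed area of the reference triangle: [KLM] = ½·(0·(-4−(-6)) + (-7)·(-6−0) + 1·(0−(-4))) = ½·(0 + 42 + 4) = 23.
[NLM] = ½·((-11/7)·(-4−(-6)) + (-7)·(-6−(-26/7)) + 1·(-26/7−(-4))) = ½·(-22/7 + 16 + 2/7) = 46/7, so the K-coordinate is (46/7)/23 = 2/7.
[KNM] = ½·(0·(-26/7−(-6)) + (-11/7)·(-6−0) + 1·(0−(-26/7))) = ½·(0 + 66/7 + 26/7) = 46/7, so the L-coordinate is 2/7.
[KLN] = ½·(0·(-4−(-26/7)) + (-7)·(-26/7−0) + (-11/7)·(0−(-4))) = ½·(0 + 26 − 44/7) = 69/7, so the M-coordinate is 3/7.
Check: 2/7 + 2/7 + 3/7 = 1.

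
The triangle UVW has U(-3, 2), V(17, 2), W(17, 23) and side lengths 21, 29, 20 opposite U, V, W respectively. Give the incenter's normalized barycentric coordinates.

The incenter has barycentric coordinates proportional to the opposite side lengths: (21 : 29 : 20).
Normalizing by 21+29+20 = 70 gives (3/10, 29/70, 2/7).

(3/10, 29/70, 2/7)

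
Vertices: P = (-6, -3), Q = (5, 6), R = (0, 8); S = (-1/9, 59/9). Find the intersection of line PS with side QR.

(5/8, 31/4)

Barycentric coordinates of S with respect to PQR: (1/9, 1/9, 7/9).
On side QR the P-coordinate is zero; dropping S's P-weight 1/9 and renormalizing the remaining 1/9 : 7/9 gives weights 1/8, 7/8 on Q, R.
T = (1/8)·(5, 6) + (7/8)·(0, 8) = (5/8, 31/4).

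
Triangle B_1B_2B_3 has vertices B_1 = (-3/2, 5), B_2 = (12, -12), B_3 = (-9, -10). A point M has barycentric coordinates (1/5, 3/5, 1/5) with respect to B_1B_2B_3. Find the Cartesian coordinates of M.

M = (1/5)·B_1 + (3/5)·B_2 + (1/5)·B_3.
x-coordinate: (1/5)·(-3/2) + (3/5)·12 + (1/5)·(-9) = 51/10.
y-coordinate: (1/5)·5 + (3/5)·(-12) + (1/5)·(-10) = -41/5.

(51/10, -41/5)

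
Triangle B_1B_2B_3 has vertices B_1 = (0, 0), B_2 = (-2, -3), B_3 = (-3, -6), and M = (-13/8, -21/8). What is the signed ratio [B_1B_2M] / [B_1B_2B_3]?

1/8

[B_1B_2B_3] = ½·(0·(-3−(-6)) + (-2)·(-6−0) + (-3)·(0−(-3))) = ½·(0 + 12 − 9) = 3/2.
[B_1B_2M] = ½·(0·(-3−(-21/8)) + (-2)·(-21/8−0) + (-13/8)·(0−(-3))) = ½·(0 + 21/4 − 39/8) = 3/16, so the ratio is (3/16)/(3/2) = 1/8.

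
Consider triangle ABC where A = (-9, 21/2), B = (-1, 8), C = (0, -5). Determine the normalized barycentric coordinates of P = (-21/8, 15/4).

Signed area of the reference triangle: [ABC] = ½·((-9)·(8−(-5)) + (-1)·(-5−(21/2)) + 0·(21/2−8)) = ½·(-117 + 31/2 + 0) = -203/4.
[PBC] = ½·((-21/8)·(8−(-5)) + (-1)·(-5−(15/4)) + 0·(15/4−8)) = ½·(-273/8 + 35/4 + 0) = -203/16, so the A-coordinate is (-203/16)/(-203/4) = 1/4.
[APC] = ½·((-9)·(15/4−(-5)) + (-21/8)·(-5−(21/2)) + 0·(21/2−(15/4))) = ½·(-315/4 + 651/16 + 0) = -609/32, so the B-coordinate is 3/8.
[ABP] = ½·((-9)·(8−(15/4)) + (-1)·(15/4−(21/2)) + (-21/8)·(21/2−8)) = ½·(-153/4 + 27/4 − 105/16) = -609/32, so the C-coordinate is 3/8.
Check: 1/4 + 3/8 + 3/8 = 1.

(1/4, 3/8, 3/8)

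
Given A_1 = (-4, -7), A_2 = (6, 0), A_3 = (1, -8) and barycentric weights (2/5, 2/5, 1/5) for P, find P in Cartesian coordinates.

(1, -22/5)

P = (2/5)·A_1 + (2/5)·A_2 + (1/5)·A_3.
x-coordinate: (2/5)·(-4) + (2/5)·6 + (1/5)·1 = 1.
y-coordinate: (2/5)·(-7) + (2/5)·0 + (1/5)·(-8) = -22/5.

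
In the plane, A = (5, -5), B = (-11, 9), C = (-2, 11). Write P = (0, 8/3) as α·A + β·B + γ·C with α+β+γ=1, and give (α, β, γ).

Signed area of the reference triangle: [ABC] = ½·(5·(9−11) + (-11)·(11−(-5)) + (-2)·(-5−9)) = ½·(-10 − 176 + 28) = -79.
[PBC] = ½·(0·(9−11) + (-11)·(11−(8/3)) + (-2)·(8/3−9)) = ½·(0 − 275/3 + 38/3) = -79/2, so the A-coordinate is (-79/2)/(-79) = 1/2.
[APC] = ½·(5·(8/3−11) + 0·(11−(-5)) + (-2)·(-5−(8/3))) = ½·(-125/3 + 0 + 46/3) = -79/6, so the B-coordinate is 1/6.
[ABP] = ½·(5·(9−(8/3)) + (-11)·(8/3−(-5)) + 0·(-5−9)) = ½·(95/3 − 253/3 + 0) = -79/3, so the C-coordinate is 1/3.
Check: 1/2 + 1/6 + 1/3 = 1.

(1/2, 1/6, 1/3)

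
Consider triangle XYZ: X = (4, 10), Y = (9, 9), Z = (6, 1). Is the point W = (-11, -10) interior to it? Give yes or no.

no

Barycentric coordinates of W: (103/43, -175/43, 115/43).
The three coordinates are positive, negative, positive; a point is interior exactly when all three are positive.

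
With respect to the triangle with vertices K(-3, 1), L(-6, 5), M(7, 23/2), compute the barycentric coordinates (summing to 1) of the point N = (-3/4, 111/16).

(1/8, 1/2, 3/8)

Signed area of the reference triangle: [KLM] = ½·((-3)·(5−(23/2)) + (-6)·(23/2−1) + 7·(1−5)) = ½·(39/2 − 63 − 28) = -143/4.
[NLM] = ½·((-3/4)·(5−(23/2)) + (-6)·(23/2−(111/16)) + 7·(111/16−5)) = ½·(39/8 − 219/8 + 217/16) = -143/32, so the K-coordinate is (-143/32)/(-143/4) = 1/8.
[KNM] = ½·((-3)·(111/16−(23/2)) + (-3/4)·(23/2−1) + 7·(1−(111/16))) = ½·(219/16 − 63/8 − 665/16) = -143/8, so the L-coordinate is 1/2.
[KLN] = ½·((-3)·(5−(111/16)) + (-6)·(111/16−1) + (-3/4)·(1−5)) = ½·(93/16 − 285/8 + 3) = -429/32, so the M-coordinate is 3/8.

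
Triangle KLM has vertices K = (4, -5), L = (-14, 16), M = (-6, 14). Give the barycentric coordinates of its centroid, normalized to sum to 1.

The centroid is the average of the vertices, so each weight is 1/3.

(1/3, 1/3, 1/3)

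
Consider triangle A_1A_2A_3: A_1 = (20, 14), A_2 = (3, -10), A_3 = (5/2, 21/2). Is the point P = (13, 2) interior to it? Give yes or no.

no

Barycentric coordinates of P: (422/721, 53/103, -72/721).
The three coordinates are positive, positive, negative; a point is interior exactly when all three are positive.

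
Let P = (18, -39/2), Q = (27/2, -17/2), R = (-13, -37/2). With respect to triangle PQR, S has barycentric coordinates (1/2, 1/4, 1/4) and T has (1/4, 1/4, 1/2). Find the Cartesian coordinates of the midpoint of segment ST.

(21/4, -131/8)

Barycentric coordinates of the midpoint are the average: (3/8, 1/4, 3/8).
Converting: (3/8)·P + (1/4)·Q + (3/8)·R = (21/4, -131/8).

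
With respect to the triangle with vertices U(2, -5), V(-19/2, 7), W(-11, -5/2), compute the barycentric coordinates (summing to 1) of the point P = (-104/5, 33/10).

(-4/5, 2/5, 7/5)

Signed area of the reference triangle: [UVW] = ½·(2·(7−(-5/2)) + (-19/2)·(-5/2−(-5)) + (-11)·(-5−7)) = ½·(19 − 95/4 + 132) = 509/8.
[PVW] = ½·((-104/5)·(7−(-5/2)) + (-19/2)·(-5/2−(33/10)) + (-11)·(33/10−7)) = ½·(-988/5 + 551/10 + 407/10) = -509/10, so the U-coordinate is (-509/10)/(509/8) = -4/5.
[UPW] = ½·(2·(33/10−(-5/2)) + (-104/5)·(-5/2−(-5)) + (-11)·(-5−(33/10))) = ½·(58/5 − 52 + 913/10) = 509/20, so the V-coordinate is 2/5.
[UVP] = ½·(2·(7−(33/10)) + (-19/2)·(33/10−(-5)) + (-104/5)·(-5−7)) = ½·(37/5 − 1577/20 + 1248/5) = 3563/40, so the W-coordinate is 7/5.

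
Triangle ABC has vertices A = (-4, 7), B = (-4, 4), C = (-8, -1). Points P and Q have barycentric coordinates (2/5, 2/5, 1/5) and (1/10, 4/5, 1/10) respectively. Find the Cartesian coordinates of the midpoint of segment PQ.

Barycentric coordinates of the midpoint are the average: (1/4, 3/5, 3/20).
Converting: (1/4)·A + (3/5)·B + (3/20)·C = (-23/5, 4).

(-23/5, 4)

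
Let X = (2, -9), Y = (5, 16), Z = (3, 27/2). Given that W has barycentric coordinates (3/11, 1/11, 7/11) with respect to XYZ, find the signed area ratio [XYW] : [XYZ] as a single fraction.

The signed ratio [XYW]/[XYZ] equals the barycentric coordinate of W at vertex Z, which is 7/11.

7/11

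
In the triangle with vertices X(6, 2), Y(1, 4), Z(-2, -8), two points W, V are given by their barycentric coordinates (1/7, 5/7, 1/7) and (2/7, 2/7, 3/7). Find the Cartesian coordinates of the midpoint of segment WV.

(17/14, 1/7)

Barycentric coordinates of the midpoint are the average: (3/14, 1/2, 2/7).
Converting: (3/14)·X + (1/2)·Y + (2/7)·Z = (17/14, 1/7).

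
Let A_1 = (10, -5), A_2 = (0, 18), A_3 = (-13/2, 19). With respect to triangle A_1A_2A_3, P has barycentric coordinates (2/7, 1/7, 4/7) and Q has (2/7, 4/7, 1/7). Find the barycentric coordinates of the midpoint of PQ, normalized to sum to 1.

(2/7, 5/14, 5/14)

Since both coordinate triples sum to 1, the midpoint's barycentrics are the componentwise average.
(2/7+2/7)/2 = 2/7; similarly 5/14 and 5/14.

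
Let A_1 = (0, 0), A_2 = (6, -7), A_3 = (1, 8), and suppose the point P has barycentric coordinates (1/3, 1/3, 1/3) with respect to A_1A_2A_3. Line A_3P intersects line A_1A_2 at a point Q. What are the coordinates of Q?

Line A_3P meets A_1A_2 where the A_3-coordinate vanishes; zeroing P's A_3-weight and renormalizing leaves A_1, A_2-weights 1/3 : 1/3 → (1/2, 1/2).
So Q = (1/2)·A_1 + (1/2)·A_2 = (3, -7/2).

(3, -7/2)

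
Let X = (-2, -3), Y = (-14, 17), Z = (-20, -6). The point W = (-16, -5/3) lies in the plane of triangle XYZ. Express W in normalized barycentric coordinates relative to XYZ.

Signed area of the reference triangle: [XYZ] = ½·((-2)·(17−(-6)) + (-14)·(-6−(-3)) + (-20)·(-3−17)) = ½·(-46 + 42 + 400) = 198.
[WYZ] = ½·((-16)·(17−(-6)) + (-14)·(-6−(-5/3)) + (-20)·(-5/3−17)) = ½·(-368 + 182/3 + 1120/3) = 33, so the X-coordinate is 33/198 = 1/6.
[XWZ] = ½·((-2)·(-5/3−(-6)) + (-16)·(-6−(-3)) + (-20)·(-3−(-5/3))) = ½·(-26/3 + 48 + 80/3) = 33, so the Y-coordinate is 1/6.
[XYW] = ½·((-2)·(17−(-5/3)) + (-14)·(-5/3−(-3)) + (-16)·(-3−17)) = ½·(-112/3 − 56/3 + 320) = 132, so the Z-coordinate is 2/3.

(1/6, 1/6, 2/3)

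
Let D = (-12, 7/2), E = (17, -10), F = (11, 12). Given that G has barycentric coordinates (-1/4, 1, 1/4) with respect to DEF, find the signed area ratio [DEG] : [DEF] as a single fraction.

The signed ratio [DEG]/[DEF] equals the barycentric coordinate of G at vertex F, which is 1/4.

1/4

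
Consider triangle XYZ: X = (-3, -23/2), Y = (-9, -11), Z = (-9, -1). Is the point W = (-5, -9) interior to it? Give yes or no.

Barycentric coordinates of W: (2/3, 1/10, 7/30).
The three coordinates are positive, positive, positive; a point is interior exactly when all three are positive.

yes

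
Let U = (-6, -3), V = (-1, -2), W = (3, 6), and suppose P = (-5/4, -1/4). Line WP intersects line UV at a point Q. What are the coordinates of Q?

(-8/3, -7/3)

Barycentric coordinates of P with respect to UVW: (1/4, 1/2, 1/4).
On side UV the W-coordinate is zero; dropping P's W-weight 1/4 and renormalizing the remaining 1/4 : 1/2 gives weights 1/3, 2/3 on U, V.
Q = (1/3)·(-6, -3) + (2/3)·(-1, -2) = (-8/3, -7/3).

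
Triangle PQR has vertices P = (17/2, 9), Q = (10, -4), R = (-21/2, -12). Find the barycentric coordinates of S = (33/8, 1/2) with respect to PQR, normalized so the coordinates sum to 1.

Signed area of the reference triangle: [PQR] = ½·((17/2)·(-4−(-12)) + 10·(-12−9) + (-21/2)·(9−(-4))) = ½·(68 − 210 − 273/2) = -557/4.
[SQR] = ½·((33/8)·(-4−(-12)) + 10·(-12−(1/2)) + (-21/2)·(1/2−(-4))) = ½·(33 − 125 − 189/4) = -557/8, so the P-coordinate is (-557/8)/(-557/4) = 1/2.
[PSR] = ½·((17/2)·(1/2−(-12)) + (33/8)·(-12−9) + (-21/2)·(9−(1/2))) = ½·(425/4 − 693/8 − 357/4) = -557/16, so the Q-coordinate is 1/4.
[PQS] = ½·((17/2)·(-4−(1/2)) + 10·(1/2−9) + (33/8)·(9−(-4))) = ½·(-153/4 − 85 + 429/8) = -557/16, so the R-coordinate is 1/4.
Check: 1/2 + 1/4 + 1/4 = 1.

(1/2, 1/4, 1/4)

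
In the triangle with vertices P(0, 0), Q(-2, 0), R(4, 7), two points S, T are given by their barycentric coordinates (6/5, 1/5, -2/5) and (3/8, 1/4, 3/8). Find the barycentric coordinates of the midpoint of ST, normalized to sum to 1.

Since both coordinate triples sum to 1, the midpoint's barycentrics are the componentwise average.
(6/5+3/8)/2 = 63/80; similarly 9/40 and -1/80.

(63/80, 9/40, -1/80)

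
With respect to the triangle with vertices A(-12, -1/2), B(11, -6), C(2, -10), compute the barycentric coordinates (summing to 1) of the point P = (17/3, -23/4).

Signed area of the reference triangle: [ABC] = ½·((-12)·(-6−(-10)) + 11·(-10−(-1/2)) + 2·(-1/2−(-6))) = ½·(-48 − 209/2 + 11) = -283/4.
[PBC] = ½·((17/3)·(-6−(-10)) + 11·(-10−(-23/4)) + 2·(-23/4−(-6))) = ½·(68/3 − 187/4 + 1/2) = -283/24, so the A-coordinate is (-283/24)/(-283/4) = 1/6.
[APC] = ½·((-12)·(-23/4−(-10)) + (17/3)·(-10−(-1/2)) + 2·(-1/2−(-23/4))) = ½·(-51 − 323/6 + 21/2) = -283/6, so the B-coordinate is 2/3.
[ABP] = ½·((-12)·(-6−(-23/4)) + 11·(-23/4−(-1/2)) + (17/3)·(-1/2−(-6))) = ½·(3 − 231/4 + 187/6) = -283/24, so the C-coordinate is 1/6.
Check: 1/6 + 2/3 + 1/6 = 1.

(1/6, 2/3, 1/6)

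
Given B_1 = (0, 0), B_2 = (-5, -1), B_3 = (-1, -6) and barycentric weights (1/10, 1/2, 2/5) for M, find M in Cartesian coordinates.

M = (1/10)·B_1 + (1/2)·B_2 + (2/5)·B_3.
x-coordinate: (1/10)·0 + (1/2)·(-5) + (2/5)·(-1) = -29/10.
y-coordinate: (1/10)·0 + (1/2)·(-1) + (2/5)·(-6) = -29/10.

(-29/10, -29/10)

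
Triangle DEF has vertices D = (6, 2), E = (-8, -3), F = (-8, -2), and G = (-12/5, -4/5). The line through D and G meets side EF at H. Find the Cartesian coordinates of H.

(-8, -8/3)

Barycentric coordinates of G with respect to DEF: (2/5, 2/5, 1/5).
On side EF the D-coordinate is zero; dropping G's D-weight 2/5 and renormalizing the remaining 2/5 : 1/5 gives weights 2/3, 1/3 on E, F.
H = (2/3)·(-8, -3) + (1/3)·(-8, -2) = (-8, -8/3).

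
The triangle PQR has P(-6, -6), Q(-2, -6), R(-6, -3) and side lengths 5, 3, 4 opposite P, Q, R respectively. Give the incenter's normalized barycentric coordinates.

The incenter has barycentric coordinates proportional to the opposite side lengths: (5 : 3 : 4).
Normalizing by 5+3+4 = 12 gives (5/12, 1/4, 1/3).

(5/12, 1/4, 1/3)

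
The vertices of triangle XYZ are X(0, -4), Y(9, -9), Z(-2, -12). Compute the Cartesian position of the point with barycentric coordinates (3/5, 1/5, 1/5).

(7/5, -33/5)

W = (3/5)·X + (1/5)·Y + (1/5)·Z.
x-coordinate: (3/5)·0 + (1/5)·9 + (1/5)·(-2) = 7/5.
y-coordinate: (3/5)·(-4) + (1/5)·(-9) + (1/5)·(-12) = -33/5.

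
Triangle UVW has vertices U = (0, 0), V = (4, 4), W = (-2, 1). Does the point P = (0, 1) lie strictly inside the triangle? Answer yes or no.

Barycentric coordinates of P: (1/2, 1/6, 1/3).
The three coordinates are positive, positive, positive; a point is interior exactly when all three are positive.

yes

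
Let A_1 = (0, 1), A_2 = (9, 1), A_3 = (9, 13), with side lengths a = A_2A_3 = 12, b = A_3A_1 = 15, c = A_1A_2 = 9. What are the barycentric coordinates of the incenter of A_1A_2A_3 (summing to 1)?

(1/3, 5/12, 1/4)

The incenter has barycentric coordinates proportional to the opposite side lengths: (12 : 15 : 9).
Normalizing by 12+15+9 = 36 gives (1/3, 5/12, 1/4).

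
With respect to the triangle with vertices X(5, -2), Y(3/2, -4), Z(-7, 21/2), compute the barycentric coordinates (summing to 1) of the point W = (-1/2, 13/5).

(2/5, 1/5, 2/5)

Signed area of the reference triangle: [XYZ] = ½·(5·(-4−(21/2)) + (3/2)·(21/2−(-2)) + (-7)·(-2−(-4))) = ½·(-145/2 + 75/4 − 14) = -271/8.
[WYZ] = ½·((-1/2)·(-4−(21/2)) + (3/2)·(21/2−(13/5)) + (-7)·(13/5−(-4))) = ½·(29/4 + 237/20 − 231/5) = -271/20, so the X-coordinate is (-271/20)/(-271/8) = 2/5.
[XWZ] = ½·(5·(13/5−(21/2)) + (-1/2)·(21/2−(-2)) + (-7)·(-2−(13/5))) = ½·(-79/2 − 25/4 + 161/5) = -271/40, so the Y-coordinate is 1/5.
[XYW] = ½·(5·(-4−(13/5)) + (3/2)·(13/5−(-2)) + (-1/2)·(-2−(-4))) = ½·(-33 + 69/10 − 1) = -271/20, so the Z-coordinate is 2/5.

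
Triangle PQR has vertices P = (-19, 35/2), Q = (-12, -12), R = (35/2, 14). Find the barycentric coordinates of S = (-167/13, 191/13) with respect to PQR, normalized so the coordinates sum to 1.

Signed area of the reference triangle: [PQR] = ½·((-19)·(-12−14) + (-12)·(14−(35/2)) + (35/2)·(35/2−(-12))) = ½·(494 + 42 + 2065/4) = 4209/8.
[SQR] = ½·((-167/13)·(-12−14) + (-12)·(14−(191/13)) + (35/2)·(191/13−(-12))) = ½·(334 + 108/13 + 12145/26) = 21045/52, so the P-coordinate is (21045/52)/(4209/8) = 10/13.
[PSR] = ½·((-19)·(191/13−14) + (-167/13)·(14−(35/2)) + (35/2)·(35/2−(191/13))) = ½·(-171/13 + 1169/26 + 2555/52) = 4209/104, so the Q-coordinate is 1/13.
[PQS] = ½·((-19)·(-12−(191/13)) + (-12)·(191/13−(35/2)) + (-167/13)·(35/2−(-12))) = ½·(6593/13 + 438/13 − 9853/26) = 4209/52, so the R-coordinate is 2/13.

(10/13, 1/13, 2/13)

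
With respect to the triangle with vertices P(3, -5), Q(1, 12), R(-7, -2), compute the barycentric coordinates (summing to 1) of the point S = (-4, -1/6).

Signed area of the reference triangle: [PQR] = ½·(3·(12−(-2)) + 1·(-2−(-5)) + (-7)·(-5−12)) = ½·(42 + 3 + 119) = 82.
[SQR] = ½·((-4)·(12−(-2)) + 1·(-2−(-1/6)) + (-7)·(-1/6−12)) = ½·(-56 − 11/6 + 511/6) = 41/3, so the P-coordinate is (41/3)/82 = 1/6.
[PSR] = ½·(3·(-1/6−(-2)) + (-4)·(-2−(-5)) + (-7)·(-5−(-1/6))) = ½·(11/2 − 12 + 203/6) = 41/3, so the Q-coordinate is 1/6.
[PQS] = ½·(3·(12−(-1/6)) + 1·(-1/6−(-5)) + (-4)·(-5−12)) = ½·(73/2 + 29/6 + 68) = 164/3, so the R-coordinate is 2/3.

(1/6, 1/6, 2/3)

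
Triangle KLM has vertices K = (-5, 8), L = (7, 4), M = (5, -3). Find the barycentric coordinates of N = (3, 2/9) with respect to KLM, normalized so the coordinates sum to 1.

Signed area of the reference triangle: [KLM] = ½·((-5)·(4−(-3)) + 7·(-3−8) + 5·(8−4)) = ½·(-35 − 77 + 20) = -46.
[NLM] = ½·(3·(4−(-3)) + 7·(-3−(2/9)) + 5·(2/9−4)) = ½·(21 − 203/9 − 170/9) = -92/9, so the K-coordinate is (-92/9)/(-46) = 2/9.
[KNM] = ½·((-5)·(2/9−(-3)) + 3·(-3−8) + 5·(8−(2/9))) = ½·(-145/9 − 33 + 350/9) = -46/9, so the L-coordinate is 1/9.
[KLN] = ½·((-5)·(4−(2/9)) + 7·(2/9−8) + 3·(8−4)) = ½·(-170/9 − 490/9 + 12) = -92/3, so the M-coordinate is 2/3.

(2/9, 1/9, 2/3)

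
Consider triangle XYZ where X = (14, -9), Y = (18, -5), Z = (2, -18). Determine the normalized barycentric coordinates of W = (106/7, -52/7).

(1/7, 5/7, 1/7)

Signed area of the reference triangle: [XYZ] = ½·(14·(-5−(-18)) + 18·(-18−(-9)) + 2·(-9−(-5))) = ½·(182 − 162 − 8) = 6.
[WYZ] = ½·((106/7)·(-5−(-18)) + 18·(-18−(-52/7)) + 2·(-52/7−(-5))) = ½·(1378/7 − 1332/7 − 34/7) = 6/7, so the X-coordinate is (6/7)/6 = 1/7.
[XWZ] = ½·(14·(-52/7−(-18)) + (106/7)·(-18−(-9)) + 2·(-9−(-52/7))) = ½·(148 − 954/7 − 22/7) = 30/7, so the Y-coordinate is 5/7.
[XYW] = ½·(14·(-5−(-52/7)) + 18·(-52/7−(-9)) + (106/7)·(-9−(-5))) = ½·(34 + 198/7 − 424/7) = 6/7, so the Z-coordinate is 1/7.
Check: 1/7 + 5/7 + 1/7 = 1.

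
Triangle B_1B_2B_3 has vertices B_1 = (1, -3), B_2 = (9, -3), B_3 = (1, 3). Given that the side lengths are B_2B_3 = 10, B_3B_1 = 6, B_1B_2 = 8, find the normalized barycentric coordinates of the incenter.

The incenter has barycentric coordinates proportional to the opposite side lengths: (10 : 6 : 8).
Normalizing by 10+6+8 = 24 gives (5/12, 1/4, 1/3).

(5/12, 1/4, 1/3)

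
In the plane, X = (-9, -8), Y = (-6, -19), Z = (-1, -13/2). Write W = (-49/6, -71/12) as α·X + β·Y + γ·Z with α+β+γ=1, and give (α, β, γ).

Signed area of the reference triangle: [XYZ] = ½·((-9)·(-19−(-13/2)) + (-6)·(-13/2−(-8)) + (-1)·(-8−(-19))) = ½·(225/2 − 9 − 11) = 185/4.
[WYZ] = ½·((-49/6)·(-19−(-13/2)) + (-6)·(-13/2−(-71/12)) + (-1)·(-71/12−(-19))) = ½·(1225/12 + 7/2 − 157/12) = 185/4, so the X-coordinate is (185/4)/(185/4) = 1.
[XWZ] = ½·((-9)·(-71/12−(-13/2)) + (-49/6)·(-13/2−(-8)) + (-1)·(-8−(-71/12))) = ½·(-21/4 − 49/4 + 25/12) = -185/24, so the Y-coordinate is -1/6.
[XYW] = ½·((-9)·(-19−(-71/12)) + (-6)·(-71/12−(-8)) + (-49/6)·(-8−(-19))) = ½·(471/4 − 25/2 − 539/6) = 185/24, so the Z-coordinate is 1/6.
Check: 1 − 1/6 + 1/6 = 1.

(1, -1/6, 1/6)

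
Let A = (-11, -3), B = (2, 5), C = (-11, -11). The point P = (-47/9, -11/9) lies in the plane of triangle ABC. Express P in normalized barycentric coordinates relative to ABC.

(1/3, 4/9, 2/9)

Signed area of the reference triangle: [ABC] = ½·((-11)·(5−(-11)) + 2·(-11−(-3)) + (-11)·(-3−5)) = ½·(-176 − 16 + 88) = -52.
[PBC] = ½·((-47/9)·(5−(-11)) + 2·(-11−(-11/9)) + (-11)·(-11/9−5)) = ½·(-752/9 − 176/9 + 616/9) = -52/3, so the A-coordinate is (-52/3)/(-52) = 1/3.
[APC] = ½·((-11)·(-11/9−(-11)) + (-47/9)·(-11−(-3)) + (-11)·(-3−(-11/9))) = ½·(-968/9 + 376/9 + 176/9) = -208/9, so the B-coordinate is 4/9.
[ABP] = ½·((-11)·(5−(-11/9)) + 2·(-11/9−(-3)) + (-47/9)·(-3−5)) = ½·(-616/9 + 32/9 + 376/9) = -104/9, so the C-coordinate is 2/9.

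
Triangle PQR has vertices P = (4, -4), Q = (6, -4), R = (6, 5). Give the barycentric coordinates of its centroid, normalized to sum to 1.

The centroid is the average of the vertices, so each weight is 1/3.

(1/3, 1/3, 1/3)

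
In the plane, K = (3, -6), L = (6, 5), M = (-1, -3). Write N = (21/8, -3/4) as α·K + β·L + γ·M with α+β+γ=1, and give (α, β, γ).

(1/4, 3/8, 3/8)

Signed area of the reference triangle: [KLM] = ½·(3·(5−(-3)) + 6·(-3−(-6)) + (-1)·(-6−5)) = ½·(24 + 18 + 11) = 53/2.
[NLM] = ½·((21/8)·(5−(-3)) + 6·(-3−(-3/4)) + (-1)·(-3/4−5)) = ½·(21 − 27/2 + 23/4) = 53/8, so the K-coordinate is (53/8)/(53/2) = 1/4.
[KNM] = ½·(3·(-3/4−(-3)) + (21/8)·(-3−(-6)) + (-1)·(-6−(-3/4))) = ½·(27/4 + 63/8 + 21/4) = 159/16, so the L-coordinate is 3/8.
[KLN] = ½·(3·(5−(-3/4)) + 6·(-3/4−(-6)) + (21/8)·(-6−5)) = ½·(69/4 + 63/2 − 231/8) = 159/16, so the M-coordinate is 3/8.
Check: 1/4 + 3/8 + 3/8 = 1.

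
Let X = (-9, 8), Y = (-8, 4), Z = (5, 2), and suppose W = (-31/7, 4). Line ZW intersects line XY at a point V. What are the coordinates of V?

(-41/5, 24/5)

Barycentric coordinates of W with respect to XYZ: (1/7, 4/7, 2/7).
On side XY the Z-coordinate is zero; dropping W's Z-weight 2/7 and renormalizing the remaining 1/7 : 4/7 gives weights 1/5, 4/5 on X, Y.
V = (1/5)·(-9, 8) + (4/5)·(-8, 4) = (-41/5, 24/5).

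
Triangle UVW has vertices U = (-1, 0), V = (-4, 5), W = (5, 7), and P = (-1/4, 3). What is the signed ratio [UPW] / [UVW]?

1/4

[UVW] = ½·((-1)·(5−7) + (-4)·(7−0) + 5·(0−5)) = ½·(2 − 28 − 25) = -51/2.
[UPW] = ½·((-1)·(3−7) + (-1/4)·(7−0) + 5·(0−3)) = ½·(4 − 7/4 − 15) = -51/8, so the ratio is (-51/8)/(-51/2) = 1/4.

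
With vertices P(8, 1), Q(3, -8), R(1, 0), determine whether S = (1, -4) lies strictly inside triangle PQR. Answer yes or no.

no

Barycentric coordinates of S: (-4/29, 14/29, 19/29).
The three coordinates are negative, positive, positive; a point is interior exactly when all three are positive.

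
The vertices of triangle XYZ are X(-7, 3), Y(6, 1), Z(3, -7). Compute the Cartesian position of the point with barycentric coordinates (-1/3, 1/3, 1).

W = (-1/3)·X + (1/3)·Y + 1·Z.
x-coordinate: (-1/3)·(-7) + (1/3)·6 + 1·3 = 22/3.
y-coordinate: (-1/3)·3 + (1/3)·1 + 1·(-7) = -23/3.

(22/3, -23/3)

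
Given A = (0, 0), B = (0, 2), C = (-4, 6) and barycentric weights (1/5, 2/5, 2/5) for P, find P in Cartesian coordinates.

P = (1/5)·A + (2/5)·B + (2/5)·C.
x-coordinate: (1/5)·0 + (2/5)·0 + (2/5)·(-4) = -8/5.
y-coordinate: (1/5)·0 + (2/5)·2 + (2/5)·6 = 16/5.

(-8/5, 16/5)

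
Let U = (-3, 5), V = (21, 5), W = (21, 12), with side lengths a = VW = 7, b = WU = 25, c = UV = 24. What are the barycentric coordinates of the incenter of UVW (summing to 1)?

The incenter has barycentric coordinates proportional to the opposite side lengths: (7 : 25 : 24).
Normalizing by 7+25+24 = 56 gives (1/8, 25/56, 3/7).

(1/8, 25/56, 3/7)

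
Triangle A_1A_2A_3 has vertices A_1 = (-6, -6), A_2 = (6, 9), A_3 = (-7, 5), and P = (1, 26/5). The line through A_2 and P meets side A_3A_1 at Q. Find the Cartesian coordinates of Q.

(-13/2, -1/2)

Barycentric coordinates of P with respect to A_1A_2A_3: (1/5, 3/5, 1/5).
On side A_3A_1 the A_2-coordinate is zero; dropping P's A_2-weight 3/5 and renormalizing the remaining 1/5 : 1/5 gives weights 1/2, 1/2 on A_3, A_1.
Q = (1/2)·(-7, 5) + (1/2)·(-6, -6) = (-13/2, -1/2).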